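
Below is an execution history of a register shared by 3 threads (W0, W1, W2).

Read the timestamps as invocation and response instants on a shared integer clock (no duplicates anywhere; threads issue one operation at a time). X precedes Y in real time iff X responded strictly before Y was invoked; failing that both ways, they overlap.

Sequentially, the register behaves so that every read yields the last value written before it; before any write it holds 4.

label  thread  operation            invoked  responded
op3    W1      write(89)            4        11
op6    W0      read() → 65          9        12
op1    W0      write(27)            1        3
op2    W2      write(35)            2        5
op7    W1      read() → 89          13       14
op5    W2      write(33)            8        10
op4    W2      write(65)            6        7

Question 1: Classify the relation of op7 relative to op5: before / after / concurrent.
after

op7 spans [13,14], op5 spans [8,10]
resp(op5)=10 < inv(op7)=13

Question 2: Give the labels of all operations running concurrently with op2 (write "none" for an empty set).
op1, op3

op2 spans [2,5]: anything still running between times 2 and 5 counts as concurrent
op1 [1,3]: concurrent
op3 [4,11]: concurrent
op4 [6,7]: after
op5 [8,10]: after
op6 [9,12]: after
op7 [13,14]: after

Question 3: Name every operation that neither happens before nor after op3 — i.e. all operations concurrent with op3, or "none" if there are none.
op2, op4, op5, op6

op3 runs from 4 to 11; window-overlapping ops are concurrent
op1 [1,3]: before
op2 [2,5]: concurrent
op4 [6,7]: concurrent
op5 [8,10]: concurrent
op6 [9,12]: concurrent
op7 [13,14]: after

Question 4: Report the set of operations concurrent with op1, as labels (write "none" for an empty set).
op2

overlap test against op1 [1,3]: concurrent iff the interval meets 1..3
op2 [2,5]: concurrent
op3 [4,11]: after
op4 [6,7]: after
op5 [8,10]: after
op6 [9,12]: after
op7 [13,14]: after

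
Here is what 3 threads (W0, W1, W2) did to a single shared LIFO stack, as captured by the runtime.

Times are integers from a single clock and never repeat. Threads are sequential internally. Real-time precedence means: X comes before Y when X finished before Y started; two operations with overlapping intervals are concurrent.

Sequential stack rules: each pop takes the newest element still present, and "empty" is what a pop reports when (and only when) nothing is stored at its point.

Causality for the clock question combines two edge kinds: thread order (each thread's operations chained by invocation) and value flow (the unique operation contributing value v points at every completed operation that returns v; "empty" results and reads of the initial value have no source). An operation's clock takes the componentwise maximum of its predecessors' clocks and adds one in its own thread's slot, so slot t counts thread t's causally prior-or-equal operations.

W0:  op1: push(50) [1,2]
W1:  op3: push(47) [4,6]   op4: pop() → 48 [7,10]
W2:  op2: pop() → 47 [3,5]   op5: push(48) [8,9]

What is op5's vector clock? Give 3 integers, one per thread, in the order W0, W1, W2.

(0, 1, 2)

no predecessors for op3 (invoked 4): W1 increments from zero → (0, 1, 0)
no predecessors for op1 (invoked 1): W0 increments from zero → (1, 0, 0)
VC(op2, invoked at 3): max of VC(op3)=(0, 1, 0), then +1 on thread W2 → (0, 1, 1)
VC(op5, invoked at 8): max of VC(op2)=(0, 1, 1), then +1 on thread W2 → (0, 1, 2)
VC(op4, invoked at 7): max of VC(op3)=(0, 1, 0), VC(op5)=(0, 1, 2), then +1 on thread W1 → (0, 2, 2)
target: VC(op5) = (0, 1, 2)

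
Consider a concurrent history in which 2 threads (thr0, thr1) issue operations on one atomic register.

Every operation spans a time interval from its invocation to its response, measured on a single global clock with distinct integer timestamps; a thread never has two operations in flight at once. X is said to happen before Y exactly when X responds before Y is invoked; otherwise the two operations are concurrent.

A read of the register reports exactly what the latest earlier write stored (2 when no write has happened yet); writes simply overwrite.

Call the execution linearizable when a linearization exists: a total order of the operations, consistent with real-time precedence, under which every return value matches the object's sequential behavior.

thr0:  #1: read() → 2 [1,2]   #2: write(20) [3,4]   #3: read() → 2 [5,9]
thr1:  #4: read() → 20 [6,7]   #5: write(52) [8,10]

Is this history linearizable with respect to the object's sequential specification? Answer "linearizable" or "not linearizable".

the violation lands at event 9, #3's response at time 9: events 1..8 linearize, events 1..9 do not
2 orders of the 4 completed atomic register ops respect real time; none is legal
including or dropping the 1 pending operation (#5) in any combination fails
for example #1, #2, #3, #4 (pending dropped) fails at step 3: #3 read() → 2 is not legal there
for example #1, #2, #4, #3 (pending dropped) fails at step 4: #3 read() → 2 is not legal there

not linearizable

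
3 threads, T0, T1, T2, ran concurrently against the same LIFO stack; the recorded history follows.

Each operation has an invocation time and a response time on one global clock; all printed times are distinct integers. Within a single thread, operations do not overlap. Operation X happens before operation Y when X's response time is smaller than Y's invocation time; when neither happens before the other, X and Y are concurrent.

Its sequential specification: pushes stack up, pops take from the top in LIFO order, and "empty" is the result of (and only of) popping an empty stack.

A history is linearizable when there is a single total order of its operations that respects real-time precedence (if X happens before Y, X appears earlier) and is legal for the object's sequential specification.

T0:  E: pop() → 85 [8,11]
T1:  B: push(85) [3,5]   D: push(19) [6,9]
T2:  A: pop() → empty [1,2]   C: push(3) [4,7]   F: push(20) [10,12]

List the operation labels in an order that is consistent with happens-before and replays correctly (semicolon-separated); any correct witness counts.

after step 1 (A pop() → empty): stack <>
after step 2 (C push(3)): stack <3>
after step 3 (B push(85)): stack <3,85>
after step 4 (E pop() → 85): stack <3>
after step 5 (D push(19)): stack <3,19>
after step 6 (F push(20)): stack <3,19,20>

A; C; B; E; D; F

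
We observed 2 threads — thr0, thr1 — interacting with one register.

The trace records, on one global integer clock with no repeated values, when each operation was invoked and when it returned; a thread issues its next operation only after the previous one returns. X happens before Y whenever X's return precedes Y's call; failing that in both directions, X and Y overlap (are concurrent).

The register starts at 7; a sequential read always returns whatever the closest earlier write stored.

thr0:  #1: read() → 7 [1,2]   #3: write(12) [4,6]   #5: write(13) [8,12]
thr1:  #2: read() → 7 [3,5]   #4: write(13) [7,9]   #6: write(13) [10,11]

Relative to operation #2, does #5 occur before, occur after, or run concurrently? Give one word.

after

#5 spans [8,12], #2 spans [3,5]
resp(#2)=5 < inv(#5)=8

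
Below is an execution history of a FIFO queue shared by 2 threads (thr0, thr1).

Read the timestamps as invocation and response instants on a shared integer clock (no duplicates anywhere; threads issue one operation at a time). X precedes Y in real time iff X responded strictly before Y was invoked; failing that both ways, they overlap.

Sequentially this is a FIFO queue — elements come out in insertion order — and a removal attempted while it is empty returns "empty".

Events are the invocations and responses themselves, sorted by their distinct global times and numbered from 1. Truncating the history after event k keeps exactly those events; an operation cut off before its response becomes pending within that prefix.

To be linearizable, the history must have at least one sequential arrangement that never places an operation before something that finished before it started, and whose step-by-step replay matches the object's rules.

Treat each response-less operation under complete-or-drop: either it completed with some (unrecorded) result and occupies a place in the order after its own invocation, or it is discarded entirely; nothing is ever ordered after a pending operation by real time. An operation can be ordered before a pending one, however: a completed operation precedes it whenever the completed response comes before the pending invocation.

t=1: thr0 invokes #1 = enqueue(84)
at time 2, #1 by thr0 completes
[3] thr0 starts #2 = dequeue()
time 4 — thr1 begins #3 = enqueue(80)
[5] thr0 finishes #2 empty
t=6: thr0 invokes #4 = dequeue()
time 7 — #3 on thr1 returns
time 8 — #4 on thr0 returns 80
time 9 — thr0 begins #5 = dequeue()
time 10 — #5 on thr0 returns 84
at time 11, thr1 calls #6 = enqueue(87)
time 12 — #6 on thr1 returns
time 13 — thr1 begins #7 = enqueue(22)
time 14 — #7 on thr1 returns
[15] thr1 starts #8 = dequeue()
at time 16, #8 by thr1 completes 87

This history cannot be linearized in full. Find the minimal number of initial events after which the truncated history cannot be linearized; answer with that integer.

5

events 1..4 are linearizable, e.g. via #1:
after step 1 (#1 enqueue(84)): queue <84>
with event 5 included (#2 responding at time 5), all real-time-consistent orders fail
completion choices over the 1 pending operation (#3) were checked; none helps
one such order, #1, #2 (pending dropped), breaks at step 2 where #2 dequeue() → empty is illegal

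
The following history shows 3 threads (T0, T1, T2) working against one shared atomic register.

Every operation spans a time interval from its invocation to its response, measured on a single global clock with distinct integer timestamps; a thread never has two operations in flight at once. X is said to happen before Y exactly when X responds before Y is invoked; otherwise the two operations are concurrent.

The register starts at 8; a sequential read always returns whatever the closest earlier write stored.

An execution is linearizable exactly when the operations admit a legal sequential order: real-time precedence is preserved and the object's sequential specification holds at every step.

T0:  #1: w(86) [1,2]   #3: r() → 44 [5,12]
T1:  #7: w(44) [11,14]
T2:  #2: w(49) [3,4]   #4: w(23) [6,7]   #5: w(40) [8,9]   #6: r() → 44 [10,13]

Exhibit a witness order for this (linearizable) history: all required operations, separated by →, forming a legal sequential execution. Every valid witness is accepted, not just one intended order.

#1 → #2 → #4 → #5 → #7 → #3 → #6

after step 1 (#1 w(86)): value 86
after step 2 (#2 w(49)): value 49
after step 3 (#4 w(23)): value 23
after step 4 (#5 w(40)): value 40
after step 5 (#7 w(44)): value 44
after step 6 (#3 r() → 44): value 44
after step 7 (#6 r() → 44): value 44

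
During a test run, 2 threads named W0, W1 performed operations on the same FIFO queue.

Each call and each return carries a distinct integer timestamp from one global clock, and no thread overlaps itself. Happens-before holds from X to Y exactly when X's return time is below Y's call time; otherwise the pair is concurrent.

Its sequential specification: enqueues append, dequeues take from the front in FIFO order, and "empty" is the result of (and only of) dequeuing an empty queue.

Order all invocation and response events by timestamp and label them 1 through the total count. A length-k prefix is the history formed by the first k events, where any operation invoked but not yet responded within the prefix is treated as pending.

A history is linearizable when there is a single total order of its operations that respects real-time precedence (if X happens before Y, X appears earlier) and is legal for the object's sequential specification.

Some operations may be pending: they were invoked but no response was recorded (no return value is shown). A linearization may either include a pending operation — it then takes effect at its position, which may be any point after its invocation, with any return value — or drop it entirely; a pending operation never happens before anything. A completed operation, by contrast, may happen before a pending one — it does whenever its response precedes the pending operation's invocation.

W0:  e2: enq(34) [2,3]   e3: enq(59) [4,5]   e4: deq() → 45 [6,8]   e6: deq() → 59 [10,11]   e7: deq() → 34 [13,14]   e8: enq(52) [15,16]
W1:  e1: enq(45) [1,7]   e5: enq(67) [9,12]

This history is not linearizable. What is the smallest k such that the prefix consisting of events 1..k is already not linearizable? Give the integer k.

11

events 1..10 are linearizable; a witness order is e1, e2, e3, e4:
1. e1 enq(45), leaving queue <45>
2. e2 enq(34), leaving queue <45,34>
3. e3 enq(59), leaving queue <45,34,59>
4. e4 deq() → 45, leaving queue <34,59>
include event 11 — e6 responding at 11 — and every candidate order breaks
no completion choice of the 1 pending operation (e5) rescues it — every subset was tried
for example e1, e2, e3, e4, e6 (pending dropped) fails at step 5: e6 deq() → 59 is not legal there
for example e2, e1, e3, e4, e6 (pending dropped) fails at step 4: e4 deq() → 45 is not legal there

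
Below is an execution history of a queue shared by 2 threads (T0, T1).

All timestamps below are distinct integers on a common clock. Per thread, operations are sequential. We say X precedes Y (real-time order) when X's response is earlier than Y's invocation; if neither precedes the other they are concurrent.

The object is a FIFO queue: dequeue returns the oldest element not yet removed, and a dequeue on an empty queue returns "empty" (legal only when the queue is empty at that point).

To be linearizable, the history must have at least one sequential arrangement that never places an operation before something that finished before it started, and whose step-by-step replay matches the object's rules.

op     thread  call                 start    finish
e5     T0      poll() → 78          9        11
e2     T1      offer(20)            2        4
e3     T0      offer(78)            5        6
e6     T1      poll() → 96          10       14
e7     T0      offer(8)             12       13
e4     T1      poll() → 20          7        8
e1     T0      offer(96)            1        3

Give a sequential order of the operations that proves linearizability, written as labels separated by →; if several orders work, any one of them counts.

e2 → e1 → e3 → e4 → e6 → e5 → e7

1. e2 offer(20), leaving queue <20>
2. e1 offer(96), leaving queue <20,96>
3. e3 offer(78), leaving queue <20,96,78>
4. e4 poll() → 20, leaving queue <96,78>
5. e6 poll() → 96, leaving queue <78>
6. e5 poll() → 78, leaving queue <>
7. e7 offer(8), leaving queue <8>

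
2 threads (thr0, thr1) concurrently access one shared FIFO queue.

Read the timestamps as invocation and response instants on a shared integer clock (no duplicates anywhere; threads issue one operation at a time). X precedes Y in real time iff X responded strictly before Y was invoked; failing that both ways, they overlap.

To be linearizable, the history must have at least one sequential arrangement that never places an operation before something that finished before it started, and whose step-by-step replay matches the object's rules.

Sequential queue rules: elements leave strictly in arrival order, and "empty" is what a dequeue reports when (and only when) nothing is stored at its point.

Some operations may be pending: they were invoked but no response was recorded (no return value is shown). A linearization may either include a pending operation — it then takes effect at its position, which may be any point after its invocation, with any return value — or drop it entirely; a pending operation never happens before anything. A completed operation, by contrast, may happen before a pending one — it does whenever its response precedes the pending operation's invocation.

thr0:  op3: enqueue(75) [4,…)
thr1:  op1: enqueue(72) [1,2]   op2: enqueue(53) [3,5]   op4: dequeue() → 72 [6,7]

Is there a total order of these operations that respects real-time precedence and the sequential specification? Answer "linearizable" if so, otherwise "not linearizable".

witness order: op1, op2, op3, op4
step 1: op1 enqueue(72) — queue <72>
step 2: op2 enqueue(53) — queue <72,53>
step 3: op3 enqueue(75) (pending, included) — queue <72,53,75>
step 4: op4 dequeue() → 72 — queue <53,75>

linearizable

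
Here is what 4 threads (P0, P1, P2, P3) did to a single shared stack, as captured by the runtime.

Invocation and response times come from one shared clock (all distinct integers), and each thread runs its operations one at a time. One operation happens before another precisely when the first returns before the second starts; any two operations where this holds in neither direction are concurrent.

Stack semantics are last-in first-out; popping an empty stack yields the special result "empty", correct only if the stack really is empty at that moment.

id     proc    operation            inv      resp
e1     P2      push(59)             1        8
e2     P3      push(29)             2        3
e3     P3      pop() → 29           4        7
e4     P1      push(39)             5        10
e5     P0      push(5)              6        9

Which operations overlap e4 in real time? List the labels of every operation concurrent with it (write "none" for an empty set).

e1, e3, e5

e4 spans [5,10]; an op avoiding the whole window 5..10 is ordered, any other is concurrent
e1 [1,8]: concurrent
e2 [2,3]: before
e3 [4,7]: concurrent
e5 [6,9]: concurrent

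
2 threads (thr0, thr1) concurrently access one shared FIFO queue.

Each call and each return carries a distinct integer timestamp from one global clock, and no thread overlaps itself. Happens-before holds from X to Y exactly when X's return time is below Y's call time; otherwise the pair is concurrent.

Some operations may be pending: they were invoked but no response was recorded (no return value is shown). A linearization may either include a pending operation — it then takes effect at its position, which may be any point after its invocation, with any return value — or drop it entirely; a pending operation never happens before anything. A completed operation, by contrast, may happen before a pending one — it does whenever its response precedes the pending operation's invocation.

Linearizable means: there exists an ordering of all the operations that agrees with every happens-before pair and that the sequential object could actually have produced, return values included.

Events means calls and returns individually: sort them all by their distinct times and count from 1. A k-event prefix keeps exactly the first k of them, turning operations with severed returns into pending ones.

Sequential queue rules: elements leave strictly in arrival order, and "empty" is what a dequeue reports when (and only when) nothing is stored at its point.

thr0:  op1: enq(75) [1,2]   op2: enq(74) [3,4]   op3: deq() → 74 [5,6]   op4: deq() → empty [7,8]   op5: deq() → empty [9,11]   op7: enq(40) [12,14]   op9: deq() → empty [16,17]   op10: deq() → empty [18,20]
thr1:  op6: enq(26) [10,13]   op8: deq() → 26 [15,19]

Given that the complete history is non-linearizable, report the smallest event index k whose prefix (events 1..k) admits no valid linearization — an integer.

events 1..5 are linearizable, e.g. via op1, op2:
after step 1 (op1 enq(75)): queue <75>
after step 2 (op2 enq(74)): queue <75,74>
event 6 — op3's response, time 6 — after it, nothing linearizes
one such order, op1, op2, op3, breaks at step 3 where op3 deq() → 74 is illegal

6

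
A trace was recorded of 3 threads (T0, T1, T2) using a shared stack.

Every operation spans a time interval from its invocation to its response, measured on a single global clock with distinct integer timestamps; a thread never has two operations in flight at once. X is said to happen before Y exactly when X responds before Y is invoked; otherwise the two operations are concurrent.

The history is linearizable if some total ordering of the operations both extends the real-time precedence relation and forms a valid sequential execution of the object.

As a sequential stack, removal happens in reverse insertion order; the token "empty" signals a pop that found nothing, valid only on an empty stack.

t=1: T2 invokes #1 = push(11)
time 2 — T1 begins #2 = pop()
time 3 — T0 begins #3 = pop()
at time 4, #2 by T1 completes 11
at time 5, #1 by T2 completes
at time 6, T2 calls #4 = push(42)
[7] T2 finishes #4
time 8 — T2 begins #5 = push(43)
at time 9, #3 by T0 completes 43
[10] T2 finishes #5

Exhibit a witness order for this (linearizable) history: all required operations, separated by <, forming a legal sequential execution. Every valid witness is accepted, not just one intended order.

after step 1 (#1 push(11)): stack <11>
after step 2 (#2 pop() → 11): stack <>
after step 3 (#4 push(42)): stack <42>
after step 4 (#5 push(43)): stack <42,43>
after step 5 (#3 pop() → 43): stack <42>

#1 < #2 < #4 < #5 < #3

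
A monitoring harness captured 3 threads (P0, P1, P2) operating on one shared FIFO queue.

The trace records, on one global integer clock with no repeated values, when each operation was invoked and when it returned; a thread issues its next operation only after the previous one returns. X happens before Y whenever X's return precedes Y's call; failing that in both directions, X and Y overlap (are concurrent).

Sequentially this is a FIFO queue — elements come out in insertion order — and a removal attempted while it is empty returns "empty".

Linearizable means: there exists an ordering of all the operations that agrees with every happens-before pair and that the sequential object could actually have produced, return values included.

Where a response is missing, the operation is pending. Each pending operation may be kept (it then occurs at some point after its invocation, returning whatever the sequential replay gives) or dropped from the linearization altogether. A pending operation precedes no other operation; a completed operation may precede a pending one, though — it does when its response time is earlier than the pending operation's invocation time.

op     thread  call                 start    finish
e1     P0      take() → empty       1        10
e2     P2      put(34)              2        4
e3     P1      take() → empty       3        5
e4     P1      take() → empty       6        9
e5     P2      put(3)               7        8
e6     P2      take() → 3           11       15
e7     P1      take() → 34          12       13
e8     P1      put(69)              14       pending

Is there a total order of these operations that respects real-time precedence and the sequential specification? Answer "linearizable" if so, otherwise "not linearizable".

not linearizable

cut after 9 events: linearizable; cut after 10 events (e1 responds, time 10): not linearizable
the 5 completed operations admit 20 real-time orders; each fails the FIFO queue replay
e.g. e1, e2, e3, e4, e5: illegal at step 3, since e3 take() → empty cannot apply there
e.g. e1, e2, e3, e5, e4: illegal at step 3, since e3 take() → empty cannot apply there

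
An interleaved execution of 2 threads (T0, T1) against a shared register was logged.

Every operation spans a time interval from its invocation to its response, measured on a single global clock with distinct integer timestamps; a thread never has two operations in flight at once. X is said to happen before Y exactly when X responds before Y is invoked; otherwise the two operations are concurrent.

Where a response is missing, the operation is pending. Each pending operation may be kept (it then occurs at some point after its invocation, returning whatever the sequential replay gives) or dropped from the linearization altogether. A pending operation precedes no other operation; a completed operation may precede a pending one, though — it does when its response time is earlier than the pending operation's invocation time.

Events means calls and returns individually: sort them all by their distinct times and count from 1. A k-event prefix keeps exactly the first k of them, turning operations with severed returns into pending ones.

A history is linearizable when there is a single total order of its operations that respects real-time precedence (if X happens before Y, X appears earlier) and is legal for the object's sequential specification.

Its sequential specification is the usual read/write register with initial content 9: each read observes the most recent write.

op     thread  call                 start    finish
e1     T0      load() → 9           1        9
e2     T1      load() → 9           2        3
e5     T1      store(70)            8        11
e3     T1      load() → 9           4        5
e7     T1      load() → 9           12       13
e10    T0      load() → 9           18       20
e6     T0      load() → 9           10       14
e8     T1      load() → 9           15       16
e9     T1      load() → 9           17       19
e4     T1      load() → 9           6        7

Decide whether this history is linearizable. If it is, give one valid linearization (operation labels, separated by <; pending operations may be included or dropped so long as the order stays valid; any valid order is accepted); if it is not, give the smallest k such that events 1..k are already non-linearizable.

the violation lands at event 13, e7's response at time 13: events 1..12 linearize, events 1..13 do not
all 5 real-time-respecting orders fail — 6 completed register operations, no legal replay
every completion of the 1 pending operation (e6) was checked; none linearizes
for example e1, e2, e3, e4, e5, e7 (pending dropped) fails at step 6: e7 load() → 9 is not legal there
for example e2, e1, e3, e4, e5, e7 (pending dropped) fails at step 6: e7 load() → 9 is not legal there

not linearizable — minimal violating prefix: 13 events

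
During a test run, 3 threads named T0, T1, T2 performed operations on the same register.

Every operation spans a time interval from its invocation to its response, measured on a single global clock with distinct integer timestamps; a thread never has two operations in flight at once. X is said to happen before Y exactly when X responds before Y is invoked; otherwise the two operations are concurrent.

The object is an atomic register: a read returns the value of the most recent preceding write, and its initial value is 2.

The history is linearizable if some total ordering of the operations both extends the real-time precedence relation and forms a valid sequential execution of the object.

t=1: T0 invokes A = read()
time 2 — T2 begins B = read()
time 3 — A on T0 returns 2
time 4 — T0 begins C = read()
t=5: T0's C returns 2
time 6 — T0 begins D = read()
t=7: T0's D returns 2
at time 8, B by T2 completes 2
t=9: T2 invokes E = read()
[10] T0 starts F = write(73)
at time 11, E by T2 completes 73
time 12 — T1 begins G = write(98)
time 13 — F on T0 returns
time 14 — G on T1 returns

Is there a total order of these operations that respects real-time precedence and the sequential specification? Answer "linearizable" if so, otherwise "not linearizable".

one valid linearization: A, B, C, D, F, E, G
after step 1 (A read() → 2): value 2
after step 2 (B read() → 2): value 2
after step 3 (C read() → 2): value 2
after step 4 (D read() → 2): value 2
after step 5 (F write(73)): value 73
after step 6 (E read() → 73): value 73
after step 7 (G write(98)): value 98

linearizable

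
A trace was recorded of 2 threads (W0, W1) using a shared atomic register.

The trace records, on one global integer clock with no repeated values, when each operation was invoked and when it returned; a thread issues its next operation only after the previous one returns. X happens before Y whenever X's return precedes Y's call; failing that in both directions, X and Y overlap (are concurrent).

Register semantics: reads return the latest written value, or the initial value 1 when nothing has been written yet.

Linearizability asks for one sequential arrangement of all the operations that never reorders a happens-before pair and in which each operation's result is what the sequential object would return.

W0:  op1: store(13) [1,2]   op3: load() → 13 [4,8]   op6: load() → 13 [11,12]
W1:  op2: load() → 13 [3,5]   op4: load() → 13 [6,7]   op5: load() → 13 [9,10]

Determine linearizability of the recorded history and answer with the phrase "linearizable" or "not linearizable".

one valid linearization: op1, op2, op3, op4, op5, op6
1. op1 store(13), leaving value 13
2. op2 load() → 13, leaving value 13
3. op3 load() → 13, leaving value 13
4. op4 load() → 13, leaving value 13
5. op5 load() → 13, leaving value 13
6. op6 load() → 13, leaving value 13

linearizable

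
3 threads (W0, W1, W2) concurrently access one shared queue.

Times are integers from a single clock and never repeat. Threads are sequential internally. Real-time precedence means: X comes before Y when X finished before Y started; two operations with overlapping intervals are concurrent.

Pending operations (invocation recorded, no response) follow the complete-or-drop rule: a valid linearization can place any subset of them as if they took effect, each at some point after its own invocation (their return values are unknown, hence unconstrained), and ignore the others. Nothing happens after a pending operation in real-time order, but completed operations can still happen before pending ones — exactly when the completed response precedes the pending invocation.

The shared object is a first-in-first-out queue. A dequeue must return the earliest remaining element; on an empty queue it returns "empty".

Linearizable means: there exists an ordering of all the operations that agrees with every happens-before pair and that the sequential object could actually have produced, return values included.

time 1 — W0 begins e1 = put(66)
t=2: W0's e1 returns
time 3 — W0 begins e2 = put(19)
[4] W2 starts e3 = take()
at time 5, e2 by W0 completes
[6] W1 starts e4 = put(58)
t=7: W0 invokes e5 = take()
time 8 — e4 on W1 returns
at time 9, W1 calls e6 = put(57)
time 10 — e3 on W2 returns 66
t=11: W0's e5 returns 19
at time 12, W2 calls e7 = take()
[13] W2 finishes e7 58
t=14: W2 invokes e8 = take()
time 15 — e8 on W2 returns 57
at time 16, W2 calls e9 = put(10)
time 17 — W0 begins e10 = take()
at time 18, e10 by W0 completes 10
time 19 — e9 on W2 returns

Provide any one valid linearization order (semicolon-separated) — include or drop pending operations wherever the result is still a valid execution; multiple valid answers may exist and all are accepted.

after step 1 (e1 put(66)): queue <66>
after step 2 (e2 put(19)): queue <66,19>
after step 3 (e3 take() → 66): queue <19>
after step 4 (e4 put(58)): queue <19,58>
after step 5 (e5 take() → 19): queue <58>
after step 6 (e6 put(57) (pending, included)): queue <58,57>
after step 7 (e7 take() → 58): queue <57>
after step 8 (e8 take() → 57): queue <>
after step 9 (e9 put(10)): queue <10>
after step 10 (e10 take() → 10): queue <>

e1; e2; e3; e4; e5; e6; e7; e8; e9; e10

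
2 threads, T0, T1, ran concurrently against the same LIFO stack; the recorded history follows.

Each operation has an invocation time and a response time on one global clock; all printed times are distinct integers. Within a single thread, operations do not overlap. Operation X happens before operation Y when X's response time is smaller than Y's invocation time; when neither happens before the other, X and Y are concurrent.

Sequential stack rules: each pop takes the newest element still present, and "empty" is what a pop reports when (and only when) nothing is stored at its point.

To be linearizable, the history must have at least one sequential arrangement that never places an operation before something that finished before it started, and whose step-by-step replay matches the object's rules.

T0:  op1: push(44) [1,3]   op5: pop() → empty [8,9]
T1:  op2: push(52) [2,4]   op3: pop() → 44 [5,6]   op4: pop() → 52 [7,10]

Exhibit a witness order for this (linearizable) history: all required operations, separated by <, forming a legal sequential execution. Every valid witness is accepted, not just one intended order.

op2 < op1 < op3 < op4 < op5

step 1: op2 push(52) — stack <52>
step 2: op1 push(44) — stack <52,44>
step 3: op3 pop() → 44 — stack <52>
step 4: op4 pop() → 52 — stack <>
step 5: op5 pop() → empty — stack <>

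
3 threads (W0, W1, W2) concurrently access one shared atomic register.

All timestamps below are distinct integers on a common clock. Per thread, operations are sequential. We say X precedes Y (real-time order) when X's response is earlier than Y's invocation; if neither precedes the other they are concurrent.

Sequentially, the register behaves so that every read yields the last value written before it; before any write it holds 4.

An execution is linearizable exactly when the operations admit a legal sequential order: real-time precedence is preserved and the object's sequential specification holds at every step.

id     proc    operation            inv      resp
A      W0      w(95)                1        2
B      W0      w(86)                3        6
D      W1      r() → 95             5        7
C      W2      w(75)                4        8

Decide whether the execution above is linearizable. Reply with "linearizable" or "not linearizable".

a witness: A, D, B, C
step 1: A w(95) — value 95
step 2: D r() → 95 — value 95
step 3: B w(86) — value 86
step 4: C w(75) — value 75

linearizable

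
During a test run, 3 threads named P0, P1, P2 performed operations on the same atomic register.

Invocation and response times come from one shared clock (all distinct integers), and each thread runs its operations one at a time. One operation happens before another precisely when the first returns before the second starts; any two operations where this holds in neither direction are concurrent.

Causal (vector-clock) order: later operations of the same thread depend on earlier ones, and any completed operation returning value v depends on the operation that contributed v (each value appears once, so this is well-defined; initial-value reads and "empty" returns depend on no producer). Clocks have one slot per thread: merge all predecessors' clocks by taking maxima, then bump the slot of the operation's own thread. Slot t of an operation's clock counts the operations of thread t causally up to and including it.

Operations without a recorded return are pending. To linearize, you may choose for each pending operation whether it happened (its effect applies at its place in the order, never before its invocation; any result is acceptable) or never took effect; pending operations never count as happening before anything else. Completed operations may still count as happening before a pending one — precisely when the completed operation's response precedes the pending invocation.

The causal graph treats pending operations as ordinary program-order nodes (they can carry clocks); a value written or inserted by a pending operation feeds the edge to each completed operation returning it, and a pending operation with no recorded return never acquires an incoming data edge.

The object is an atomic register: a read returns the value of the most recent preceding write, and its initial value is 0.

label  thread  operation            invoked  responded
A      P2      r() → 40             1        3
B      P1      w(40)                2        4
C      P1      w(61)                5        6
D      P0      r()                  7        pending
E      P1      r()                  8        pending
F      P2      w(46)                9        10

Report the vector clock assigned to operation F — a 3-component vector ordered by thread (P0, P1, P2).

(0, 1, 2)

invoked at 2, B has no predecessors; its own P1 bump gives (0, 1, 0)
invoked at 7, D has no predecessors; its own P0 bump gives (1, 0, 0)
A (invocation 1): componentwise max over VC(B)=(0, 1, 0), +1 at P2, giving (0, 1, 1)
C (invocation 5): componentwise max over VC(B)=(0, 1, 0), +1 at P1, giving (0, 2, 0)
F (invocation 9): componentwise max over VC(A)=(0, 1, 1), +1 at P2, giving (0, 1, 2)
E (invocation 8): componentwise max over VC(C)=(0, 2, 0), +1 at P1, giving (0, 3, 0)
target: VC(F) = (0, 1, 2)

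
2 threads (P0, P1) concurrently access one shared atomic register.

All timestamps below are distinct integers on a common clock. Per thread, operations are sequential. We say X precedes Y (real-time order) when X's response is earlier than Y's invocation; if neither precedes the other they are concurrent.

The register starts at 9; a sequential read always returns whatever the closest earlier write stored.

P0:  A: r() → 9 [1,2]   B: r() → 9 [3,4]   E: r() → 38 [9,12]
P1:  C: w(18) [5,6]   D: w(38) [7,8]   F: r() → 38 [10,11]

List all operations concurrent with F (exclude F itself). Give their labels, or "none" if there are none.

concurrent with F ([10,11]): every op whose interval crosses 10..11
A [1,2]: before
B [3,4]: before
C [5,6]: before
D [7,8]: before
E [9,12]: concurrent

E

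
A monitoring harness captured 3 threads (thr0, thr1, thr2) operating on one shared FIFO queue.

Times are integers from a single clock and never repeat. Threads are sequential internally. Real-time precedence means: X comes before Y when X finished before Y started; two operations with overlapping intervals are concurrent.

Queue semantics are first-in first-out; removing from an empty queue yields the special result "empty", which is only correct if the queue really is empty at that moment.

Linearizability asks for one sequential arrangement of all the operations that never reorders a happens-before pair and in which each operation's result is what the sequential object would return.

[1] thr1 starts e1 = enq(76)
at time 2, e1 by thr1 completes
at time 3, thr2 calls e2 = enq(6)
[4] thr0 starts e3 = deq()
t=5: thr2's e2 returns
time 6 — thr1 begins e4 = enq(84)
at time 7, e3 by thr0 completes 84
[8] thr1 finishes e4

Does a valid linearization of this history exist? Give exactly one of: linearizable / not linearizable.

events 1..6 are fine; event 7 — the response of e3 at time 7 — makes the prefix non-linearizable
2 orders of the 3 completed FIFO queue ops respect real time; none is legal
completion choices over the 1 pending operation (e4) were checked; none helps
for example e1, e2, e3 (pending dropped) fails at step 3: e3 deq() → 84 is not legal there
for example e1, e3, e2 (pending dropped) fails at step 2: e3 deq() → 84 is not legal there

not linearizable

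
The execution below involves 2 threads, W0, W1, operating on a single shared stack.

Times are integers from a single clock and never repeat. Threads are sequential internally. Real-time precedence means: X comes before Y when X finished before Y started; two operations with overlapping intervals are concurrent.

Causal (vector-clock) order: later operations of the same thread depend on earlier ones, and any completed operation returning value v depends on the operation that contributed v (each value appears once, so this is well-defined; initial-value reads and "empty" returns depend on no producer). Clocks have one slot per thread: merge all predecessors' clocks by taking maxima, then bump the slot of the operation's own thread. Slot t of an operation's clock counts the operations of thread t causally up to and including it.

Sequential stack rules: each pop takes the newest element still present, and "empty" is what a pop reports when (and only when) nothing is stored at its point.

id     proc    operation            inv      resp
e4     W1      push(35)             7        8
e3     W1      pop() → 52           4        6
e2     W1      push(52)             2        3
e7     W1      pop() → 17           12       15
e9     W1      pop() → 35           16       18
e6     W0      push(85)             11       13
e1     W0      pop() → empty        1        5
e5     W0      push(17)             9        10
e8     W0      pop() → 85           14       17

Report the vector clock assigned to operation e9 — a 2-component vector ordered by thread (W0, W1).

(2, 5)

root op e2, invoked 2: fresh clock plus W1's own tick → (0, 1)
root op e1, invoked 1: fresh clock plus W0's own tick → (1, 0)
e3, invoked 4, takes VC(e2)=(0, 1) under max, adds 1 for W1 → (0, 2)
e5, invoked 9, takes VC(e1)=(1, 0) under max, adds 1 for W0 → (2, 0)
e4, invoked 7, takes VC(e3)=(0, 2) under max, adds 1 for W1 → (0, 3)
e6, invoked 11, takes VC(e5)=(2, 0) under max, adds 1 for W0 → (3, 0)
e8, invoked 14, takes VC(e6)=(3, 0) under max, adds 1 for W0 → (4, 0)
e7, invoked 12, takes VC(e4)=(0, 3), VC(e5)=(2, 0) under max, adds 1 for W1 → (2, 4)
e9, invoked 16, takes VC(e4)=(0, 3), VC(e7)=(2, 4) under max, adds 1 for W1 → (2, 5)
target: VC(e9) = (2, 5)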